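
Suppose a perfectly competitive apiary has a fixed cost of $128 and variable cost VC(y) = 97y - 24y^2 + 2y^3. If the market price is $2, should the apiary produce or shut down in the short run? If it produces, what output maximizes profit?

Strip out fixed cost: VC = 97y - 24y^2 + 2y^3. Then AVC = 97 - 24y + 2y^2 and MC = 97 - 48y + 6y^2.
AVC hits its minimum where MC = AVC, at y = 6, giving min AVC = 97 - 24·6 + 2·6^2 = $25.
P = $2 lies below min AVC = $25; no output level covers variable cost.
Shutting down limits the loss to fixed cost, $128.

Shut down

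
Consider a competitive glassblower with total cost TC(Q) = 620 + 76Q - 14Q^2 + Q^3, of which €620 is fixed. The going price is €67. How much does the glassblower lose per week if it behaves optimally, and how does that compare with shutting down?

AVC = 76 - 14Q + Q^2 has its minimum €27 at Q = 7; price €67 clears that bar, so the firm operates.
With MC = 76 - 28Q + 3Q^2, P = MC on the upward-sloping part at Q* = 9.
TR = 67·9 = 603. TC = 620 + 279 = 899. Profit = 603 − 899 = -€296.
That loss of €296 beats the €620 the firm would lose by shutting down; producing recovers €324 of fixed cost.

Profit = -€296 at Q = 9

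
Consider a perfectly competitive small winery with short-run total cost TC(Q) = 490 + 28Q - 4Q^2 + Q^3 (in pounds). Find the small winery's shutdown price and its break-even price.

Shutdown price = £24; break-even price = £119

AVC = 28 - 4Q + Q^2; minimized at Q = 2, giving min AVC = £24. That is the shutdown price.
ATC = 490/Q + 28 - 4Q + Q^2. Setting dATC/dQ = −490/Q^2 − 4 + 2Q = 0 gives Q = 7 (since 2·7^3 − 4·7^2 = 490).
min ATC = 490/7 + 28 − 4·7 + 7^2 = £119. That is the break-even price.
For £24 ≤ P < £119 the firm produces at a loss; below £24 it shuts down.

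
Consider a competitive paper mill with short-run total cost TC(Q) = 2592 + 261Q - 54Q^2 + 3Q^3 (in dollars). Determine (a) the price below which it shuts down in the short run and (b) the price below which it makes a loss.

Shutdown price = $18; break-even price = $261

AVC = 261 - 54Q + 3Q^2; minimized at Q = 9, giving min AVC = $18. That is the shutdown price.
ATC = 2592/Q + 261 - 54Q + 3Q^2. Setting dATC/dQ = −2592/Q^2 − 54 + 6Q = 0 gives Q = 12 (since 6·12^3 − 54·12^2 = 2592).
min ATC = 2592/12 + 261 − 54·12 + 3·12^2 = $261. That is the break-even price.
For $18 ≤ P < $261 the firm produces at a loss; below $18 it shuts down.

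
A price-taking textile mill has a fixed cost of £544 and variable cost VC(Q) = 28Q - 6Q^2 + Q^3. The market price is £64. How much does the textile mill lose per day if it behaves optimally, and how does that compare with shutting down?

Profit = -£328 at Q = 6

AVC = 28 - 6Q + Q^2 has its minimum £19 at Q = 3; price £64 clears that bar, so the firm operates.
With MC = 28 - 12Q + 3Q^2, P = MC on the upward-sloping part at Q* = 6.
TR = 64·6 = 384. TC = 544 + 168 = 712. Profit = 384 − 712 = -£328.
Shutting down would mean losing the fixed cost of £544, so operating at a loss of £328 is better by £216.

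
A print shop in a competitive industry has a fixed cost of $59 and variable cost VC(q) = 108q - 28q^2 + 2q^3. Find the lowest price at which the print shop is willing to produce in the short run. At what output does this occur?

$10 per unit, at q = 7

The shutdown price is the minimum of AVC. VC = 108q - 28q^2 + 2q^3, so AVC = 108 - 28q + 2q^2.
At the minimum of AVC, MC = AVC. MC = 108 - 56q + 6q^2; setting MC = AVC gives 4q^2 - 28q = 0, so q = 7. min AVC = 10.
So the shutdown price is $10.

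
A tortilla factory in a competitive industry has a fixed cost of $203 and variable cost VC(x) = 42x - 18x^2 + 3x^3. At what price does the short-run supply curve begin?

Short-run supply begins at min AVC. From VC = 42x - 18x^2 + 3x^3, AVC = 42 - 18x + 3x^2.
At the minimum of AVC, MC = AVC. MC = 42 - 36x + 9x^2; setting MC = AVC gives 6x^2 - 18x = 0, so x = 3. min AVC = 15.
For P < $15 the firm produces nothing.

$15 per unit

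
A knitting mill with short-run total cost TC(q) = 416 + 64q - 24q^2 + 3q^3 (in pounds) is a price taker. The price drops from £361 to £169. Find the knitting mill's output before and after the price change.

MC = 64 - 48q + 9q^2; the shutdown threshold is min AVC = £16 (at q = 4).
At P = £361 ≥ min AVC, set P = MC on the rising branch: q = 9.
At P = £169 ≥ min AVC, set P = MC: q = 7. The firm stays open but cuts output.

Output falls from 9 to 7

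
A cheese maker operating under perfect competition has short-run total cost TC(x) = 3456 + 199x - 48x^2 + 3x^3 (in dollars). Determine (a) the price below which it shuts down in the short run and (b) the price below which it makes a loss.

Shutdown price = $7; break-even price = $343

AVC = 199 - 48x + 3x^2; minimized at x = 8, giving min AVC = $7. That is the shutdown price.
ATC = 3456/x + 199 - 48x + 3x^2. Setting dATC/dx = −3456/x^2 − 48 + 6x = 0 gives x = 12 (since 6·12^3 − 48·12^2 = 3456).
min ATC = 3456/12 + 199 − 48·12 + 3·12^2 = $343. That is the break-even price.
Between these two prices the firm operates at a loss; above $343 it earns a profit.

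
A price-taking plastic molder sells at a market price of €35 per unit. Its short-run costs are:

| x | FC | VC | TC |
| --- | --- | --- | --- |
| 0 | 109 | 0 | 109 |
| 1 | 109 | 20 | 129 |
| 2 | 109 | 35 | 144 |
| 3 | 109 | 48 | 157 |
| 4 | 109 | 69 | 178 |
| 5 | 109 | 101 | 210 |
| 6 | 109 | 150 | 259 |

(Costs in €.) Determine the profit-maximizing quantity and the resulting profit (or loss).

Compute π = P·x − TC at each output: x=0: -109; x=1: -94; x=2: -74; x=3: -52; x=4: -38; x=5: -35; x=6: -49.
Profit is maximized at x = 5. AVC there is 101/5 = €20.20 ≤ P, so producing beats shutting down (which would give -€109).

x = 5; profit = -€35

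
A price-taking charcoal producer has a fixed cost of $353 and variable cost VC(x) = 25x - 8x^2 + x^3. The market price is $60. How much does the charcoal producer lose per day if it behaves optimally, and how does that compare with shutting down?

Profit = -$59 at x = 7

AVC = 25 - 8x + x^2 has its minimum $9 at x = 4; price $60 clears that bar, so the firm operates.
MC = 25 - 16x + 3x^2. Setting P = MC and taking the root on the rising branch gives x* = 7.
TR = 60·7 = 420. TC = 353 + 126 = 479. Profit = 420 − 479 = -$59.
That loss of $59 beats the $353 the firm would lose by shutting down; producing recovers $294 of fixed cost.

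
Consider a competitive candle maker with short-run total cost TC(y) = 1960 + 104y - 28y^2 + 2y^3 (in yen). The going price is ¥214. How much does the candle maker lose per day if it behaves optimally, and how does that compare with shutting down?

Profit = -¥24 at y = 11

AVC = 104 - 28y + 2y^2; min AVC = ¥6 at y = 7. Since P = ¥214 ≥ min AVC, the firm produces.
With MC = 104 - 56y + 6y^2, P = MC on the upward-sloping part at y* = 11.
TR = 214·11 = 2354. TC = 1960 + 418 = 2378. Profit = 2354 − 2378 = -¥24.
By producing, the firm covers all variable cost plus ¥1936 of fixed cost; shutting down would lose the full ¥1960.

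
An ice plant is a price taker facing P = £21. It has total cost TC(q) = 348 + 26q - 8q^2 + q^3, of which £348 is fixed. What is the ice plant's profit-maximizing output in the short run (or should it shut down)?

Produce at q = 5

Variable cost is VC = 26q - 8q^2 + q^3, so AVC = VC/q = 26 - 8q + q^2 and MC = dTC/dq = 26 - 16q + 3q^2.
The AVC parabola has its vertex at q = 8/2 = 4, where AVC = 26 - 8·4 + 4^2 = £10.
Because £21 ≥ £10, revenue can cover variable cost; the firm operates.
Set P = MC: 21 = 26 - 16q + 3q^2 → 5 - 16q + 3q^2 = 0. The roots are q = 1/3 and q = 5; the profit-maximizing output is on the rising part of MC, so q* = 5.
Check: AVC at q = 5 is £11 ≤ P, so revenue covers variable cost.
Profit = P·q − TC = 21·5 − 403 = -£298, a loss, but smaller than the £348 fixed cost the firm would lose by shutting down.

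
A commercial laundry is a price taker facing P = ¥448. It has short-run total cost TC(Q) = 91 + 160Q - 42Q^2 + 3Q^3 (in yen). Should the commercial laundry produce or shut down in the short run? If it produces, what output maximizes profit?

Produce at Q = 12

Strip out fixed cost: VC = 160Q - 42Q^2 + 3Q^3. Then AVC = 160 - 42Q + 3Q^2 and MC = 160 - 84Q + 9Q^2.
The AVC parabola has its vertex at Q = 42/6 = 7, where AVC = 160 - 42·7 + 3·7^2 = ¥13.
Since P = ¥448 ≥ min AVC = ¥13, price covers variable cost and the firm should produce.
P = MC gives -288 - 84Q + 9Q^2 = 0, with roots -8/3 and 12. Take the larger (rising MC): Q* = 12.
Check: AVC at Q = 12 is ¥88 ≤ P, so revenue covers variable cost.
Profit = P·Q − TC = 448·12 − 1147 = ¥4229.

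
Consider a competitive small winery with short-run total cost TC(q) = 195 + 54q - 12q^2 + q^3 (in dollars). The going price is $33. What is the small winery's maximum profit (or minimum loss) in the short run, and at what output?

Profit = -$97 at q = 7

AVC = 54 - 12q + q^2; min AVC = $18 at q = 6. Since P = $33 ≥ min AVC, the firm produces.
MC = 54 - 24q + 3q^2. Setting P = MC and taking the root on the rising branch gives q* = 7.
TR = 33·7 = 231. TC = 195 + 133 = 328. Profit = 231 − 328 = -$97.
Shutting down would mean losing the fixed cost of $195, so operating at a loss of $97 is better by $98.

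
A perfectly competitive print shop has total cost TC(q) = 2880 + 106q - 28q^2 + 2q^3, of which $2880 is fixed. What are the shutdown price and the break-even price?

Shutdown price = min AVC. AVC = 106 - 28q + 2q^2, with vertex at q = 7 and minimum $8.
ATC = 2880/q + 106 - 28q + 2q^2. Setting dATC/dq = −2880/q^2 − 28 + 4q = 0 gives q = 12 (since 4·12^3 − 28·12^2 = 2880).
min ATC = 2880/12 + 106 − 28·12 + 2·12^2 = $298. That is the break-even price.
For $8 ≤ P < $298 the firm produces at a loss; below $8 it shuts down.

Shutdown price = $8; break-even price = $298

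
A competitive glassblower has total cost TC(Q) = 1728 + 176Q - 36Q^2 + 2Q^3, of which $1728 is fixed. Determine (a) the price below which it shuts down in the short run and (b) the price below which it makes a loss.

Shutdown price = $14; break-even price = $176

Shutdown price = min AVC. AVC = 176 - 36Q + 2Q^2, with vertex at Q = 9 and minimum $14.
ATC = 1728/Q + 176 - 36Q + 2Q^2. Setting dATC/dQ = −1728/Q^2 − 36 + 4Q = 0 gives Q = 12 (since 4·12^3 − 36·12^2 = 1728).
min ATC = 1728/12 + 176 − 36·12 + 2·12^2 = $176. That is the break-even price.
Between these two prices the firm operates at a loss; above $176 it earns a profit.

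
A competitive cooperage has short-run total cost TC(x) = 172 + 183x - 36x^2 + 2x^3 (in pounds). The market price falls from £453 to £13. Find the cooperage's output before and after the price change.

Output falls from 15 to 0 (the firm shuts down)

MC = 183 - 72x + 6x^2; the shutdown threshold is min AVC = £21 (at x = 9).
With P = £453 above the shutdown price, P = MC gives x = 15.
At P = £13 < min AVC = £21, price no longer covers variable cost at any output, so the firm shuts down: x = 0.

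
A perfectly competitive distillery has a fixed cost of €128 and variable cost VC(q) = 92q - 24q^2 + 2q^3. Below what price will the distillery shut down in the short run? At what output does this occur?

The shutdown price is the minimum of AVC. VC = 92q - 24q^2 + 2q^3, so AVC = 92 - 24q + 2q^2.
At the minimum of AVC, MC = AVC. MC = 92 - 48q + 6q^2; setting MC = AVC gives 4q^2 - 24q = 0, so q = 6. min AVC = 20.
The firm shuts down for any P below €20.

€20 per unit, at q = 6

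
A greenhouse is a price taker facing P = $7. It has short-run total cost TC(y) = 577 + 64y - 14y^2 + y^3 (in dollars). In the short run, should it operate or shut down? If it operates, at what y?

Variable cost is VC = 64y - 14y^2 + y^3, so AVC = VC/y = 64 - 14y + y^2 and MC = dTC/dy = 64 - 28y + 3y^2.
AVC is minimized where dAVC/dy = -14 + 2y = 0, at y = 7; min AVC = 64 - 14·7 + 7^2 = $15.
P = $7 lies below min AVC = $15; no output level covers variable cost.
Best response: produce nothing and absorb the $577 fixed cost.

Shut down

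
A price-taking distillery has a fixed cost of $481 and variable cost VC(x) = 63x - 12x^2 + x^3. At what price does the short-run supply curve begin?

The firm shuts down when price falls below the minimum of average variable cost. AVC = VC/x = 63 - 12x + x^2.
dAVC/dx = -12 + 2x = 0 gives x = 6. min AVC = 63 - 12·6 + 6^2 = 27.
For P < $27 the firm produces nothing.

$27 per unit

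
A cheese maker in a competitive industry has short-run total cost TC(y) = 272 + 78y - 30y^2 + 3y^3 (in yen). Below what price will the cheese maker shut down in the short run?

¥3 per unit

The firm shuts down when price falls below the minimum of average variable cost. AVC = VC/y = 78 - 30y + 3y^2.
At the minimum of AVC, MC = AVC. MC = 78 - 60y + 9y^2; setting MC = AVC gives 6y^2 - 30y = 0, so y = 5. min AVC = 3.
The firm shuts down for any P below ¥3.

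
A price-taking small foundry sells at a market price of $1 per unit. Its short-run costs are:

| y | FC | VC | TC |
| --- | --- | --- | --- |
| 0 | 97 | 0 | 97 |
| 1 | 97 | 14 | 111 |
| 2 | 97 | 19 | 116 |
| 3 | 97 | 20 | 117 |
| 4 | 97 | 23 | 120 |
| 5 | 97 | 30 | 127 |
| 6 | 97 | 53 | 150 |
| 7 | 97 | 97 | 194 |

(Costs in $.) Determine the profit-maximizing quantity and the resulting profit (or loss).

Profit at each row (π = 1y − TC): y=0: -97; y=1: -110; y=2: -114; y=3: -114; y=4: -116; y=5: -122; y=6: -144; y=7: -187.
Profit is highest at y = 0. Equivalently, the lowest AVC in the table is 23/4 ≈ $5.75 at y = 4, and P = $1 falls below it — price never covers variable cost, so the firm shuts down and loses only its fixed cost.

y = 0 (shut down); profit = -$97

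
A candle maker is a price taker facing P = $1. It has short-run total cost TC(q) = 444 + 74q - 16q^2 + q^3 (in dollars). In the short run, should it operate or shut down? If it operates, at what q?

Shut down

Strip out fixed cost: VC = 74q - 16q^2 + q^3. Then AVC = 74 - 16q + q^2 and MC = 74 - 32q + 3q^2.
AVC hits its minimum where MC = AVC, at q = 8, giving min AVC = 74 - 16·8 + 8^2 = $10.
P = $1 lies below min AVC = $10; no output level covers variable cost.
The firm minimizes its loss by shutting down and losing only its fixed cost of $444.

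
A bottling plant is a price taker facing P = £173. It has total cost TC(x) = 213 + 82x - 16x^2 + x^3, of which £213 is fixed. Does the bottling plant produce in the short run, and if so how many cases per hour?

Variable cost is VC = 82x - 16x^2 + x^3, so AVC = VC/x = 82 - 16x + x^2 and MC = dTC/dx = 82 - 32x + 3x^2.
AVC hits its minimum where MC = AVC, at x = 8, giving min AVC = 82 - 16·8 + 8^2 = £18.
P = £173 exceeds min AVC = £18, so the firm stays open.
Set P = MC: 173 = 82 - 32x + 3x^2 → -91 - 32x + 3x^2 = 0. The roots are x = -7/3 and x = 13; the profit-maximizing output is on the rising part of MC, so x* = 13.
Check: AVC at x = 13 is £43 ≤ P, so revenue covers variable cost.
Profit = P·x − TC = 173·13 − 772 = £1477.

Produce at x = 13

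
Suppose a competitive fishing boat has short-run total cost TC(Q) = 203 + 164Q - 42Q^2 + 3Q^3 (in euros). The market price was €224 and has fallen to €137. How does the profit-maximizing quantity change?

Output falls from 10 to 9

MC = 164 - 84Q + 9Q^2; the shutdown threshold is min AVC = €17 (at Q = 7).
At P = €224 ≥ min AVC, set P = MC on the rising branch: Q = 10.
At P = €137 ≥ min AVC, set P = MC: Q = 9. The firm stays open but cuts output.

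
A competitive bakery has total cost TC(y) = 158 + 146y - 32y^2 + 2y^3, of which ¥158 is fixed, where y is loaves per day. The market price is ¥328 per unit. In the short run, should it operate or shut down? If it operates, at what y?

Produce at y = 13

Variable cost is VC = 146y - 32y^2 + 2y^3, so AVC = VC/y = 146 - 32y + 2y^2 and MC = dTC/dy = 146 - 64y + 6y^2.
The AVC parabola has its vertex at y = 32/4 = 8, where AVC = 146 - 32·8 + 2·8^2 = ¥18.
Since P = ¥328 ≥ min AVC = ¥18, price covers variable cost and the firm should produce.
Solving P = MC: -182 - 64y + 6y^2 = 0 ⇒ y = -7/3 or 13. On the upward-sloping branch, y* = 13.
Check: AVC at y = 13 is ¥68 ≤ P, so revenue covers variable cost.
Profit = P·y − TC = 328·13 − 1042 = ¥3222.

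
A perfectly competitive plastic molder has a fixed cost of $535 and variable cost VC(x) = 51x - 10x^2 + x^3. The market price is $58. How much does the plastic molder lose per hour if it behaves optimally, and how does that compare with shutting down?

AVC = 51 - 10x + x^2 has its minimum $26 at x = 5; price $58 clears that bar, so the firm operates.
With MC = 51 - 20x + 3x^2, P = MC on the upward-sloping part at x* = 7.
TR = 58·7 = 406. TC = 535 + 210 = 745. Profit = 406 − 745 = -$339.
Shutting down would mean losing the fixed cost of $535, so operating at a loss of $339 is better by $196.

Profit = -$339 at x = 7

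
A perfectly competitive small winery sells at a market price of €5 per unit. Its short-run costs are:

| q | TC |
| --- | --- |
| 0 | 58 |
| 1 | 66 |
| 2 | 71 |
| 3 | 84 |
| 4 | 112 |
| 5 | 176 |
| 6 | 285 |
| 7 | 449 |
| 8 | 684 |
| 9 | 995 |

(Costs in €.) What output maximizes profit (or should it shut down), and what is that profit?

q = 0 (shut down); profit = -€58

Tabulate TR − TC: q=0: -58; q=1: -61; q=2: -61; q=3: -69; q=4: -92; q=5: -151; q=6: -255; q=7: -414; q=8: -644; q=9: -950.
Profit is highest at q = 0. Equivalently, the lowest AVC in the table is 13/2 ≈ €6.50 at q = 2, and P = €5 falls below it — price never covers variable cost, so the firm shuts down and loses only its fixed cost.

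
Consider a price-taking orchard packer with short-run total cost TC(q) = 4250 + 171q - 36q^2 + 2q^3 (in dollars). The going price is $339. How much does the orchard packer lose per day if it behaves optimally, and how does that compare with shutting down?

AVC = 171 - 36q + 2q^2; min AVC = $9 at q = 9. Since P = $339 ≥ min AVC, the firm produces.
With MC = 171 - 72q + 6q^2, P = MC on the upward-sloping part at q* = 14.
TR = 339·14 = 4746. TC = 4250 + 826 = 5076. Profit = 4746 − 5076 = -$330.
Shutting down would mean losing the fixed cost of $4250, so operating at a loss of $330 is better by $3920.

Profit = -$330 at q = 14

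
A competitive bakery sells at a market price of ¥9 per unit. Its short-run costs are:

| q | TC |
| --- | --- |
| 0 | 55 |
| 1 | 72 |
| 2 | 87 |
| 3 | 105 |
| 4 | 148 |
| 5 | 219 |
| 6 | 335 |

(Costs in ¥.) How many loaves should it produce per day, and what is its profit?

q = 0 (shut down); profit = -¥55

Compute π = P·q − TC at each output: q=0: -55; q=1: -63; q=2: -69; q=3: -78; q=4: -112; q=5: -174; q=6: -281.
Profit is highest at q = 0. Equivalently, the lowest AVC in the table is 32/2 ≈ ¥16 at q = 2, and P = ¥9 falls below it — price never covers variable cost, so the firm shuts down and loses only its fixed cost.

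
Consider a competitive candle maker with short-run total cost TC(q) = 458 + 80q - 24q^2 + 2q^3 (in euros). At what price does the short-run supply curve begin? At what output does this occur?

The shutdown price is the minimum of AVC. VC = 80q - 24q^2 + 2q^3, so AVC = 80 - 24q + 2q^2.
dAVC/dq = -24 + 4q = 0 gives q = 6. min AVC = 80 - 24·6 + 2·6^2 = 8.
The firm shuts down for any P below €8.

€8 per unit, at q = 6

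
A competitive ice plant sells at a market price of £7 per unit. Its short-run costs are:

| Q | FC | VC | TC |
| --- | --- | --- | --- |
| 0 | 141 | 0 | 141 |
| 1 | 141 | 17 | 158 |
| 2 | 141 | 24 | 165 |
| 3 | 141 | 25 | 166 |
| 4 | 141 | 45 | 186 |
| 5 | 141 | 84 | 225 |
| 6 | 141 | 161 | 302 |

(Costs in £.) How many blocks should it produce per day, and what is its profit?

Q = 0 (shut down); profit = -£141

Tabulate TR − TC: Q=0: -141; Q=1: -151; Q=2: -151; Q=3: -145; Q=4: -158; Q=5: -190; Q=6: -260.
Profit is highest at Q = 0. Equivalently, the lowest AVC in the table is 25/3 ≈ £8.33 at Q = 3, and P = £7 falls below it — price never covers variable cost, so the firm shuts down and loses only its fixed cost.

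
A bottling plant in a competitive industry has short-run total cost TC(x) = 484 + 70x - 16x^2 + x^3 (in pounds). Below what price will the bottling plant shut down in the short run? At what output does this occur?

£6 per unit, at x = 8

The firm shuts down when price falls below the minimum of average variable cost. AVC = VC/x = 70 - 16x + x^2.
At the minimum of AVC, MC = AVC. MC = 70 - 32x + 3x^2; setting MC = AVC gives 2x^2 - 16x = 0, so x = 8. min AVC = 6.
For P < £6 the firm produces nothing.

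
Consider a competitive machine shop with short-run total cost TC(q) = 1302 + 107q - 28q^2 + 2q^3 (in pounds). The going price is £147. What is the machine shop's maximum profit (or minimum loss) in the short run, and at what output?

Profit = -£102 at q = 10

AVC = 107 - 28q + 2q^2; min AVC = £9 at q = 7. Since P = £147 ≥ min AVC, the firm produces.
MC = 107 - 56q + 6q^2. Setting P = MC and taking the root on the rising branch gives q* = 10.
TR = 147·10 = 1470. TC = 1302 + 270 = 1572. Profit = 1470 − 1572 = -£102.
By producing, the firm covers all variable cost plus £1200 of fixed cost; shutting down would lose the full £1302.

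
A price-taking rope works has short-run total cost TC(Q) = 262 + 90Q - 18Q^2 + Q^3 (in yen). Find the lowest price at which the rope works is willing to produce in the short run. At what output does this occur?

¥9 per unit, at Q = 9

Short-run supply begins at min AVC. From VC = 90Q - 18Q^2 + Q^3, AVC = 90 - 18Q + Q^2.
dAVC/dQ = -18 + 2Q = 0 gives Q = 9. min AVC = 90 - 18·9 + 9^2 = 9.
The firm shuts down for any P below ¥9.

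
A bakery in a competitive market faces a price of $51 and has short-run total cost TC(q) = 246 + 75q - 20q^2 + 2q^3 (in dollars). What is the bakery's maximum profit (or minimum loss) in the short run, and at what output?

AVC = 75 - 20q + 2q^2 has its minimum $25 at q = 5; price $51 clears that bar, so the firm operates.
With MC = 75 - 40q + 6q^2, P = MC on the upward-sloping part at q* = 6.
TR = 51·6 = 306. TC = 246 + 162 = 408. Profit = 306 − 408 = -$102.
By producing, the firm covers all variable cost plus $144 of fixed cost; shutting down would lose the full $246.

Profit = -$102 at q = 6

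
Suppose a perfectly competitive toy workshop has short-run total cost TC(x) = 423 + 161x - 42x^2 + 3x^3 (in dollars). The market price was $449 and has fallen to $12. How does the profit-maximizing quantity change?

AVC = 161 - 42x + 3x^2, minimized at x = 7 where min AVC = $14. MC = 161 - 84x + 9x^2.
At P = $449 ≥ min AVC, set P = MC on the rising branch: x = 12.
At P = $12 < min AVC = $14, price no longer covers variable cost at any output, so the firm shuts down: x = 0.

Output falls from 12 to 0 (the firm shuts down)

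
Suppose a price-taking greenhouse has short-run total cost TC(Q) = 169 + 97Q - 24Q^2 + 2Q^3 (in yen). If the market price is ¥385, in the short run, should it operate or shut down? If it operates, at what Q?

Produce at Q = 12

Variable cost is VC = 97Q - 24Q^2 + 2Q^3, so AVC = VC/Q = 97 - 24Q + 2Q^2 and MC = dTC/dQ = 97 - 48Q + 6Q^2.
The AVC parabola has its vertex at Q = 24/4 = 6, where AVC = 97 - 24·6 + 2·6^2 = ¥25.
P = ¥385 exceeds min AVC = ¥25, so the firm stays open.
P = MC gives -288 - 48Q + 6Q^2 = 0, with roots -4 and 12. Take the larger (rising MC): Q* = 12.
Check: AVC at Q = 12 is ¥97 ≤ P, so revenue covers variable cost.
Profit = P·Q − TC = 385·12 − 1333 = ¥3287.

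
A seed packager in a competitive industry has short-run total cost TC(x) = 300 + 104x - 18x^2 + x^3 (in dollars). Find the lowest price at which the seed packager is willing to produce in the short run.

Short-run supply begins at min AVC. From VC = 104x - 18x^2 + x^3, AVC = 104 - 18x + x^2.
At the minimum of AVC, MC = AVC. MC = 104 - 36x + 3x^2; setting MC = AVC gives 2x^2 - 18x = 0, so x = 9. min AVC = 23.
So the shutdown price is $23.

$23 per unit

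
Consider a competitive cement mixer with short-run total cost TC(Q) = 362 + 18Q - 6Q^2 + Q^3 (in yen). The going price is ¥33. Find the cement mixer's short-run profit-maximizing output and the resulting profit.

AVC = 18 - 6Q + Q^2 has its minimum ¥9 at Q = 3; price ¥33 clears that bar, so the firm operates.
With MC = 18 - 12Q + 3Q^2, P = MC on the upward-sloping part at Q* = 5.
TR = 33·5 = 165. TC = 362 + 65 = 427. Profit = 165 − 427 = -¥262.
That loss of ¥262 beats the ¥362 the firm would lose by shutting down; producing recovers ¥100 of fixed cost.

Profit = -¥262 at Q = 5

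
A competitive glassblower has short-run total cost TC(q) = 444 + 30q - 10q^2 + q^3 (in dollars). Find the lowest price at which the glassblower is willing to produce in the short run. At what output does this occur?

$5 per unit, at q = 5

The firm shuts down when price falls below the minimum of average variable cost. AVC = VC/q = 30 - 10q + q^2.
dAVC/dq = -10 + 2q = 0 gives q = 5. min AVC = 30 - 10·5 + 5^2 = 5.
The firm shuts down for any P below $5.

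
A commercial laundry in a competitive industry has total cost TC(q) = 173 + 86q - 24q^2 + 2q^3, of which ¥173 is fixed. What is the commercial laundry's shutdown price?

¥14 per unit

The shutdown price is the minimum of AVC. VC = 86q - 24q^2 + 2q^3, so AVC = 86 - 24q + 2q^2.
dAVC/dq = -24 + 4q = 0 gives q = 6. min AVC = 86 - 24·6 + 2·6^2 = 14.
For P < ¥14 the firm produces nothing.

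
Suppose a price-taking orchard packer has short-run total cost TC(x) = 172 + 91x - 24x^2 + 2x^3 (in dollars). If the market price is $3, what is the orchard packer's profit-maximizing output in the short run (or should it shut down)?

Variable cost is VC = 91x - 24x^2 + 2x^3, so AVC = VC/x = 91 - 24x + 2x^2 and MC = dTC/dx = 91 - 48x + 6x^2.
The AVC parabola has its vertex at x = 24/4 = 6, where AVC = 91 - 24·6 + 2·6^2 = $19.
Since P = $3 < min AVC = $19, price fails to cover variable cost at any output.
Shutting down limits the loss to fixed cost, $172.

Shut down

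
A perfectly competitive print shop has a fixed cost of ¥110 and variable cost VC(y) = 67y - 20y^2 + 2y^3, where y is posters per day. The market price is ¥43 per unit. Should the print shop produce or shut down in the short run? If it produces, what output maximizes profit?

From TC, MC = TC'(y) = 67 - 40y + 6y^2 and AVC = VC/y = 67 - 20y + 2y^2.
AVC hits its minimum where MC = AVC, at y = 5, giving min AVC = 67 - 20·5 + 2·5^2 = ¥17.
P = ¥43 exceeds min AVC = ¥17, so the firm stays open.
Set P = MC: 43 = 67 - 40y + 6y^2 → 24 - 40y + 6y^2 = 0. The roots are y = 2/3 and y = 6; the profit-maximizing output is on the rising part of MC, so y* = 6.
Check: AVC at y = 6 is ¥19 ≤ P, so revenue covers variable cost.
Profit = P·y − TC = 43·6 − 224 = ¥34.

Produce at y = 6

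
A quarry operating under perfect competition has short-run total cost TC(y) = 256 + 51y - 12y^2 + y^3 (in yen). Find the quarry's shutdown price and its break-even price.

Shutdown price = ¥15; break-even price = ¥51

Shutdown price = min AVC. AVC = 51 - 12y + y^2, with vertex at y = 6 and minimum ¥15.
ATC = 256/y + 51 - 12y + y^2. Setting dATC/dy = −256/y^2 − 12 + 2y = 0 gives y = 8 (since 2·8^3 − 12·8^2 = 256).
min ATC = 256/8 + 51 − 12·8 + 8^2 = ¥51. That is the break-even price.
For ¥15 ≤ P < ¥51 the firm produces at a loss; below ¥15 it shuts down.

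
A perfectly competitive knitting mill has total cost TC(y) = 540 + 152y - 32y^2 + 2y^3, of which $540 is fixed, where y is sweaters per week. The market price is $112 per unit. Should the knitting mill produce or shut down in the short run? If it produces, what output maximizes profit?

Produce at y = 10

Variable cost is VC = 152y - 32y^2 + 2y^3, so AVC = VC/y = 152 - 32y + 2y^2 and MC = dTC/dy = 152 - 64y + 6y^2.
AVC hits its minimum where MC = AVC, at y = 8, giving min AVC = 152 - 32·8 + 2·8^2 = $24.
P = $112 exceeds min AVC = $24, so the firm stays open.
Solving P = MC: 40 - 64y + 6y^2 = 0 ⇒ y = 2/3 or 10. On the upward-sloping branch, y* = 10.
Check: AVC at y = 10 is $32 ≤ P, so revenue covers variable cost.
Profit = P·y − TC = 112·10 − 860 = $260.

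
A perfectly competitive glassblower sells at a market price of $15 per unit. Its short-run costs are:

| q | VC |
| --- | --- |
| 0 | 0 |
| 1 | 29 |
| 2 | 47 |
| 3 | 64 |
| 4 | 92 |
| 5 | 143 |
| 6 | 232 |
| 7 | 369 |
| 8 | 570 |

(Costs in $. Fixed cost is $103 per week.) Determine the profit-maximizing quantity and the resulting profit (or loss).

q = 0 (shut down); profit = -$103

Profit at each row (π = 15q − TC): q=0: -103; q=1: -117; q=2: -120; q=3: -122; q=4: -135; q=5: -171; q=6: -245; q=7: -367; q=8: -553.
Profit is highest at q = 0. Equivalently, the lowest AVC in the table is 64/3 ≈ $21.33 at q = 3, and P = $15 falls below it — price never covers variable cost, so the firm shuts down and loses only its fixed cost.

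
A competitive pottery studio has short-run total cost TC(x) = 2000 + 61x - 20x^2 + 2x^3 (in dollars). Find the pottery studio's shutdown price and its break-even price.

AVC = 61 - 20x + 2x^2; minimized at x = 5, giving min AVC = $11. That is the shutdown price.
ATC = 2000/x + 61 - 20x + 2x^2. Setting dATC/dx = −2000/x^2 − 20 + 4x = 0 gives x = 10 (since 4·10^3 − 20·10^2 = 2000).
min ATC = 2000/10 + 61 − 20·10 + 2·10^2 = $261. That is the break-even price.
For $11 ≤ P < $261 the firm produces at a loss; below $11 it shuts down.

Shutdown price = $11; break-even price = $261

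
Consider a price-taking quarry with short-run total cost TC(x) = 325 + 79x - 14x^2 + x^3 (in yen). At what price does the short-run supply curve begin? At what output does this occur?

¥30 per unit, at x = 7

The shutdown price is the minimum of AVC. VC = 79x - 14x^2 + x^3, so AVC = 79 - 14x + x^2.
dAVC/dx = -14 + 2x = 0 gives x = 7. min AVC = 79 - 14·7 + 7^2 = 30.
The firm shuts down for any P below ¥30.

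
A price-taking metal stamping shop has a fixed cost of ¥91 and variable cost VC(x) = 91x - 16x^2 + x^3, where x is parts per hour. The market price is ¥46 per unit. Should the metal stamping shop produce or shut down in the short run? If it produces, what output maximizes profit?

Strip out fixed cost: VC = 91x - 16x^2 + x^3. Then AVC = 91 - 16x + x^2 and MC = 91 - 32x + 3x^2.
AVC is minimized where dAVC/dx = -16 + 2x = 0, at x = 8; min AVC = 91 - 16·8 + 8^2 = ¥27.
P = ¥46 exceeds min AVC = ¥27, so the firm stays open.
Set P = MC: 46 = 91 - 32x + 3x^2 → 45 - 32x + 3x^2 = 0. The roots are x = 5/3 and x = 9; the profit-maximizing output is on the rising part of MC, so x* = 9.
Check: AVC at x = 9 is ¥28 ≤ P, so revenue covers variable cost.
Profit = P·x − TC = 46·9 − 343 = ¥71.

Produce at x = 9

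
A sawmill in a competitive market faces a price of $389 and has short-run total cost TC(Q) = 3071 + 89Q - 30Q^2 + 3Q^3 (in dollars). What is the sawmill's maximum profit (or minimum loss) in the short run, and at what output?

Profit = -$71 at Q = 10

AVC = 89 - 30Q + 3Q^2; min AVC = $14 at Q = 5. Since P = $389 ≥ min AVC, the firm produces.
With MC = 89 - 60Q + 9Q^2, P = MC on the upward-sloping part at Q* = 10.
TR = 389·10 = 3890. TC = 3071 + 890 = 3961. Profit = 3890 − 3961 = -$71.
That loss of $71 beats the $3071 the firm would lose by shutting down; producing recovers $3000 of fixed cost.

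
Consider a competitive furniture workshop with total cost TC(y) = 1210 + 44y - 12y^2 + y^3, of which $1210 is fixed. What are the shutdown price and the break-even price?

Shutdown price = $8; break-even price = $143

AVC = 44 - 12y + y^2; minimized at y = 6, giving min AVC = $8. That is the shutdown price.
ATC = 1210/y + 44 - 12y + y^2. Setting dATC/dy = −1210/y^2 − 12 + 2y = 0 gives y = 11 (since 2·11^3 − 12·11^2 = 1210).
min ATC = 1210/11 + 44 − 12·11 + 11^2 = $143. That is the break-even price.
Between these two prices the firm operates at a loss; above $143 it earns a profit.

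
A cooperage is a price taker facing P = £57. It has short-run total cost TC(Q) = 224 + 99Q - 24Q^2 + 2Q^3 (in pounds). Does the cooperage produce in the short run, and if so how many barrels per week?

Produce at Q = 7

From TC, MC = TC'(Q) = 99 - 48Q + 6Q^2 and AVC = VC/Q = 99 - 24Q + 2Q^2.
AVC hits its minimum where MC = AVC, at Q = 6, giving min AVC = 99 - 24·6 + 2·6^2 = £27.
Since P = £57 ≥ min AVC = £27, price covers variable cost and the firm should produce.
Solving P = MC: 42 - 48Q + 6Q^2 = 0 ⇒ Q = 1 or 7. On the upward-sloping branch, Q* = 7.
Check: AVC at Q = 7 is £29 ≤ P, so revenue covers variable cost.
Profit = P·Q − TC = 57·7 − 427 = -£28, a loss, but smaller than the £224 fixed cost the firm would lose by shutting down.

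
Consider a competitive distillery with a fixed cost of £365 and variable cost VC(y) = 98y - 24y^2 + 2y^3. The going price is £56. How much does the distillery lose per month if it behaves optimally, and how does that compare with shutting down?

Profit = -£169 at y = 7

AVC = 98 - 24y + 2y^2 has its minimum £26 at y = 6; price £56 clears that bar, so the firm operates.
With MC = 98 - 48y + 6y^2, P = MC on the upward-sloping part at y* = 7.
TR = 56·7 = 392. TC = 365 + 196 = 561. Profit = 392 − 561 = -£169.
That loss of £169 beats the £365 the firm would lose by shutting down; producing recovers £196 of fixed cost.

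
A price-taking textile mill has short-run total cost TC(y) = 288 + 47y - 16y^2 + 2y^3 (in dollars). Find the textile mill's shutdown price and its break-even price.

Shutdown price = $15; break-even price = $71

Shutdown price = min AVC. AVC = 47 - 16y + 2y^2, with vertex at y = 4 and minimum $15.
ATC = 288/y + 47 - 16y + 2y^2. Setting dATC/dy = −288/y^2 − 16 + 4y = 0 gives y = 6 (since 4·6^3 − 16·6^2 = 288).
min ATC = 288/6 + 47 − 16·6 + 2·6^2 = $71. That is the break-even price.
Between these two prices the firm operates at a loss; above $71 it earns a profit.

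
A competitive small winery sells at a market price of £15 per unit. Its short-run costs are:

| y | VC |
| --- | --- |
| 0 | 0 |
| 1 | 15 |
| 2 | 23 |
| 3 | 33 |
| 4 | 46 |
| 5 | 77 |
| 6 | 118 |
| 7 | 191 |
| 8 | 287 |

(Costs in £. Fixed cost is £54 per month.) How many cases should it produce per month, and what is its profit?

Tabulate TR − TC: y=0: -54; y=1: -54; y=2: -47; y=3: -42; y=4: -40; y=5: -56; y=6: -82; y=7: -140; y=8: -221.
Profit is maximized at y = 4. AVC there is 46/4 = £11.50 ≤ P, so producing beats shutting down (which would give -£54).

y = 4; profit = -£40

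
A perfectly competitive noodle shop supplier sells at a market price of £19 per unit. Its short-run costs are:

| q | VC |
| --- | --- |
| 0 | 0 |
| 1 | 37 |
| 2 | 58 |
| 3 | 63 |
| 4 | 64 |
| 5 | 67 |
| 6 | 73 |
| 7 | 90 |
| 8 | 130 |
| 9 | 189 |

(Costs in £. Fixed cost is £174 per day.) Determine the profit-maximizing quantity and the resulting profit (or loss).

Profit at each row (π = 19q − TC): q=0: -174; q=1: -192; q=2: -194; q=3: -180; q=4: -162; q=5: -146; q=6: -133; q=7: -131; q=8: -152; q=9: -192.
Profit is maximized at q = 7. AVC there is 90/7 = £12.86 ≤ P, so producing beats shutting down (which would give -£174).

q = 7; profit = -£131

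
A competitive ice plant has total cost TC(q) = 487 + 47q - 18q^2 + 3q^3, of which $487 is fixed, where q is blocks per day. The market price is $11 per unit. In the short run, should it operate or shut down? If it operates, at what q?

Strip out fixed cost: VC = 47q - 18q^2 + 3q^3. Then AVC = 47 - 18q + 3q^2 and MC = 47 - 36q + 9q^2.
AVC hits its minimum where MC = AVC, at q = 3, giving min AVC = 47 - 18·3 + 3·3^2 = $20.
With P < min AVC ($11 < $20), every unit sold adds to the loss.
The firm minimizes its loss by shutting down and losing only its fixed cost of $487.

Shut down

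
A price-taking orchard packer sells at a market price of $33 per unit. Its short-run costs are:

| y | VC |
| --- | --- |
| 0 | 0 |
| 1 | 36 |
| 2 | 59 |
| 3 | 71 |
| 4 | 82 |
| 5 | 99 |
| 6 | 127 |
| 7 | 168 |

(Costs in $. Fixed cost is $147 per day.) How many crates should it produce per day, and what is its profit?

y = 6; profit = -$76

Profit at each row (π = 33y − TC): y=0: -147; y=1: -150; y=2: -140; y=3: -119; y=4: -97; y=5: -81; y=6: -76; y=7: -84.
Profit is maximized at y = 6. AVC there is 127/6 = $21.17 ≤ P, so producing beats shutting down (which would give -$147).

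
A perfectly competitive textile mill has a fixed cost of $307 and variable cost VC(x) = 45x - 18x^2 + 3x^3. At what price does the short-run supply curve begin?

$18 per unit

The shutdown price is the minimum of AVC. VC = 45x - 18x^2 + 3x^3, so AVC = 45 - 18x + 3x^2.
At the minimum of AVC, MC = AVC. MC = 45 - 36x + 9x^2; setting MC = AVC gives 6x^2 - 18x = 0, so x = 3. min AVC = 18.
So the shutdown price is $18.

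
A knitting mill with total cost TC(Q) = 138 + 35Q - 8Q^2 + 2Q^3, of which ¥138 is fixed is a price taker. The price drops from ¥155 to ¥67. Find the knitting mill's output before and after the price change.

AVC = 35 - 8Q + 2Q^2, minimized at Q = 2 where min AVC = ¥27. MC = 35 - 16Q + 6Q^2.
With P = ¥155 above the shutdown price, P = MC gives Q = 6.
At P = ¥67 ≥ min AVC, set P = MC: Q = 4. The firm stays open but cuts output.

Output falls from 6 to 4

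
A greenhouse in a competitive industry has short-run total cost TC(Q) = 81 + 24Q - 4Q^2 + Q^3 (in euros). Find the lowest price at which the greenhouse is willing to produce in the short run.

The shutdown price is the minimum of AVC. VC = 24Q - 4Q^2 + Q^3, so AVC = 24 - 4Q + Q^2.
dAVC/dQ = -4 + 2Q = 0 gives Q = 2. min AVC = 24 - 4·2 + 2^2 = 20.
For P < €20 the firm produces nothing.

€20 per unit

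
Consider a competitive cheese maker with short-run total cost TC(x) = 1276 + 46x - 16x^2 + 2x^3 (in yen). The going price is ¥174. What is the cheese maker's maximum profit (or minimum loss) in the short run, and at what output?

Profit = -¥252 at x = 8

AVC = 46 - 16x + 2x^2; min AVC = ¥14 at x = 4. Since P = ¥174 ≥ min AVC, the firm produces.
With MC = 46 - 32x + 6x^2, P = MC on the upward-sloping part at x* = 8.
TR = 174·8 = 1392. TC = 1276 + 368 = 1644. Profit = 1392 − 1644 = -¥252.
Shutting down would mean losing the fixed cost of ¥1276, so operating at a loss of ¥252 is better by ¥1024.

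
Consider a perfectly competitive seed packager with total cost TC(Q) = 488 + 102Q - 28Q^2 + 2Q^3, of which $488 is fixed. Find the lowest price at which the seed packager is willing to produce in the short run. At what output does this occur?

$4 per unit, at Q = 7

The shutdown price is the minimum of AVC. VC = 102Q - 28Q^2 + 2Q^3, so AVC = 102 - 28Q + 2Q^2.
At the minimum of AVC, MC = AVC. MC = 102 - 56Q + 6Q^2; setting MC = AVC gives 4Q^2 - 28Q = 0, so Q = 7. min AVC = 4.
The firm shuts down for any P below $4.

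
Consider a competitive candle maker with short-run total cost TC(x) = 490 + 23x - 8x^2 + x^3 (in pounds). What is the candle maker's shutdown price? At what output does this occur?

The firm shuts down when price falls below the minimum of average variable cost. AVC = VC/x = 23 - 8x + x^2.
dAVC/dx = -8 + 2x = 0 gives x = 4. min AVC = 23 - 8·4 + 4^2 = 7.
For P < £7 the firm produces nothing.

£7 per unit, at x = 4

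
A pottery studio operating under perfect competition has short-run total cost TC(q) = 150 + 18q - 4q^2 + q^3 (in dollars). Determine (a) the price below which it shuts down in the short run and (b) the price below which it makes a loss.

Shutdown price = $14; break-even price = $53

AVC = 18 - 4q + q^2; minimized at q = 2, giving min AVC = $14. That is the shutdown price.
ATC = 150/q + 18 - 4q + q^2. Setting dATC/dq = −150/q^2 − 4 + 2q = 0 gives q = 5 (since 2·5^3 − 4·5^2 = 150).
min ATC = 150/5 + 18 − 4·5 + 5^2 = $53. That is the break-even price.
For $14 ≤ P < $53 the firm produces at a loss; below $14 it shuts down.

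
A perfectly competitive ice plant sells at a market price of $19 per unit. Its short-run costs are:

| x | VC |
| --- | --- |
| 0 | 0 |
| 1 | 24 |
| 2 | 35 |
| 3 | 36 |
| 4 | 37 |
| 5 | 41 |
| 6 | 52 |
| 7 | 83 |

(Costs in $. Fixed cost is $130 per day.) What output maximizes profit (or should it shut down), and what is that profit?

x = 6; profit = -$68

Tabulate TR − TC: x=0: -130; x=1: -135; x=2: -127; x=3: -109; x=4: -91; x=5: -76; x=6: -68; x=7: -80.
Profit is maximized at x = 6. AVC there is 52/6 = $8.67 ≤ P, so producing beats shutting down (which would give -$130).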